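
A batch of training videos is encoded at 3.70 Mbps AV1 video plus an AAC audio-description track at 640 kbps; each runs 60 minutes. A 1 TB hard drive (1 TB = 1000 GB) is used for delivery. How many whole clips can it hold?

512

60 min = 3600 s
Audio: 640 kbps = 0.640 Mbps.
Total bitrate: 4.340 Mbps.
Per item: 4.340 Mbps × 3600 s = 15,624 Mb = 1,953 MB.
Capacity: 1 TB = 8,000,000 Mb; 512.03 items → 512 complete.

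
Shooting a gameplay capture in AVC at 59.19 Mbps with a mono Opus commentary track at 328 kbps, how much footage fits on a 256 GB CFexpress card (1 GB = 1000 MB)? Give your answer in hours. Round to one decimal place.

Audio: 328 kbps = 0.328 Mbps.
Total bitrate: 59.19 + 0.328 = 59.518 Mbps.
Capacity: 256 GB = 2,048,000 Mb.
Recording time: 2,048,000 / 59.518 = 34,410 s ≈ 9.56 hours.

9.6 hours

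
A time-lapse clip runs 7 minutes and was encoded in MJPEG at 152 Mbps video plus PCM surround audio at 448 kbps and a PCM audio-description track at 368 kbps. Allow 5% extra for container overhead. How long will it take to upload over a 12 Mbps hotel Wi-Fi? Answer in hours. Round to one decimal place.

7 min = 420 s
Audio total: 448 + 368 = 816 kbps = 0.816 Mbps.
Total bitrate: 152.816 Mbps.
File: 152.816 Mbps × 420 s = 64182.7 Mb.
With 5% container overhead: ×1.05. → 67391.9 Mb.
At 12 Mbps: 67391.9 / 12 = 5616.0 s ≈ 1.56 hours.

1.6 hours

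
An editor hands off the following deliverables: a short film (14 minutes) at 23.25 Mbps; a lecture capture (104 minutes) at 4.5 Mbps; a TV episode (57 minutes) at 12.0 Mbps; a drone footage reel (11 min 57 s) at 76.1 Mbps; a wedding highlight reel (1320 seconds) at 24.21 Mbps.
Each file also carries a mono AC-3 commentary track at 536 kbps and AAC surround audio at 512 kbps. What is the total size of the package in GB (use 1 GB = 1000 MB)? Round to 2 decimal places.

23.54 GB

Audio total: 536 + 512 = 1048 kbps = 1.048 Mbps.
short film: 24.298 Mbps × 840 s = 20410.3 Mb
lecture capture: 5.548 Mbps × 6240 s = 34619.5 Mb
TV episode: 13.048 Mbps × 3420 s = 44624.2 Mb
drone footage reel: 77.148 Mbps × 717 s = 55315.1 Mb
wedding highlight reel: 25.258 Mbps × 1320 s = 33340.6 Mb
Total: 188309.7 Mb = 23538.7 MB.
= 23.54 GB.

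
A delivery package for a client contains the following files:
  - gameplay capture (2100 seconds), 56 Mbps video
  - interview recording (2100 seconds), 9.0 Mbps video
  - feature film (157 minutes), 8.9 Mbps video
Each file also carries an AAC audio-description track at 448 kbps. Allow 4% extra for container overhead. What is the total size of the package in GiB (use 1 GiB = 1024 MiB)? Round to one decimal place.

27.4 GiB

Audio: 448 kbps = 0.448 Mbps.
gameplay capture: 56.448 Mbps × 2100 s × 1.04 = 123282.4 Mb
interview recording: 9.448 Mbps × 2100 s × 1.04 = 20634.4 Mb
feature film: 9.348 Mbps × 9420 s × 1.04 = 91580.5 Mb
Total: 235497.4 Mb = 29437.2 MB.
= 27.42 GiB.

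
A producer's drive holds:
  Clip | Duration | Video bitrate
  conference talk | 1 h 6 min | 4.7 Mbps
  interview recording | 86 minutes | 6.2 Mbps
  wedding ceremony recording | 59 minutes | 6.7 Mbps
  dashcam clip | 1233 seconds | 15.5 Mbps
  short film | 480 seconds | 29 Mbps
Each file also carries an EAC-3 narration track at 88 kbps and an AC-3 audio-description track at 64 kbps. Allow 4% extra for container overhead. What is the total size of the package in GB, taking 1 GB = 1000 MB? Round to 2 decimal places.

14.24 GB

Audio total: 88 + 64 = 152 kbps = 0.152 Mbps.
conference talk: 4.852 Mbps × 3960 s × 1.04 = 19982.5 Mb
interview recording: 6.352 Mbps × 5160 s × 1.04 = 34087.4 Mb
wedding ceremony recording: 6.852 Mbps × 3540 s × 1.04 = 25226.3 Mb
dashcam clip: 15.652 Mbps × 1233 s × 1.04 = 20070.9 Mb
short film: 29.152 Mbps × 480 s × 1.04 = 14552.7 Mb
Total: 113919.7 Mb = 14240.0 MB.
= 14.24 GB.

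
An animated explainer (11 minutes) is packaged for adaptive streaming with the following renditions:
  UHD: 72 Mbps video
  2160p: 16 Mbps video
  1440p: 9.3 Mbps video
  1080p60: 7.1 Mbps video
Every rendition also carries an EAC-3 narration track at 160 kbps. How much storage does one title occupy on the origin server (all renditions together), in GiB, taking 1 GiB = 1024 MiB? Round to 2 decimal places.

11 min = 660 s
Audio: 160 kbps = 0.160 Mbps.
Sum of rendition bitrates: (72+0.160) + (16+0.160) + (9.3+0.160) + (7.1+0.160) = 105.040 Mbps.
× 660 s = 69,326 Mb = 8,666 MB = 8.071 GiB.

8.07 GiB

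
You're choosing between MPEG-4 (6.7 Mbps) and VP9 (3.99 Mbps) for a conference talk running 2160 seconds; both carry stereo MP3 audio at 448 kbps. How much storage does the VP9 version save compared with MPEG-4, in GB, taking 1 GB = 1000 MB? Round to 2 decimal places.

0.73 GB

Audio: 448 kbps = 0.448 Mbps.
MPEG-4: 7.148 Mbps × 2160 s = 15439.7 Mb = 1.930 GB.
VP9: 4.438 Mbps × 2160 s = 9586.1 Mb = 1.198 GB.
Saving: 1.930 − 1.198 = 0.732 GB.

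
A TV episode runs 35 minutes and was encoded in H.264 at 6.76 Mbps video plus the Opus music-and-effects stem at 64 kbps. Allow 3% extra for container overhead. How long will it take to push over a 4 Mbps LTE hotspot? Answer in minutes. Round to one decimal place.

35 min = 2100 s
Audio: 64 kbps = 0.064 Mbps.
Total bitrate: 6.824 Mbps.
File: 6.824 Mbps × 2100 s = 14330.4 Mb.
With 3% container overhead: ×1.03. → 14760.3 Mb.
At 4 Mbps: 14760.3 / 4 = 3690.1 s ≈ 61.5 minutes.

61.5 minutes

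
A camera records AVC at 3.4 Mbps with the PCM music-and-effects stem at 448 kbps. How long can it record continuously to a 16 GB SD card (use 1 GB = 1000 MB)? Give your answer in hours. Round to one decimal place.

9.2 hours

Audio: 448 kbps = 0.448 Mbps.
Total bitrate: 3.4 + 0.448 = 3.848 Mbps.
Capacity: 16 GB = 128,000 Mb.
Recording time: 128,000 / 3.848 = 33,264 s ≈ 9.24 hours.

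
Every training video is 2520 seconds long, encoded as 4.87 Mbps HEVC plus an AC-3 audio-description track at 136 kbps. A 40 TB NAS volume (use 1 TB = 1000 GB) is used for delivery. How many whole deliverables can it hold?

25366

Audio: 136 kbps = 0.136 Mbps.
Total bitrate: 5.006 Mbps.
Per item: 5.006 Mbps × 2520 s = 12,615 Mb = 1,577 MB.
Capacity: 40 TB = 320,000,000 Mb; 25366.39 items → 25366 complete.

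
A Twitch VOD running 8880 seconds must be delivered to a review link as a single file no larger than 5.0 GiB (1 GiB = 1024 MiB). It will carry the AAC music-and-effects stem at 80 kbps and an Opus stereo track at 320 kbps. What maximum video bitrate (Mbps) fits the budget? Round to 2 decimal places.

Budget: 5.0 GiB = 42949.7 Mb.
Total bitrate budget: 42949.7 Mb / 8880 s = 4.837 Mbps.
Audio total: 80 + 320 = 400 kbps = 0.400 Mbps.
Video: 4.837 − 0.400 = 4.437 Mbps.

4.44 Mbps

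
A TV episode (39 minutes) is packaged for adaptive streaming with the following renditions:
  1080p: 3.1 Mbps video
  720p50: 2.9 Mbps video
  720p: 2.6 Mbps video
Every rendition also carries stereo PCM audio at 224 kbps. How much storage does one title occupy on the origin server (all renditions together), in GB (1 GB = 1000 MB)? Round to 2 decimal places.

39 min = 2340 s
Audio: 224 kbps = 0.224 Mbps.
Sum of rendition bitrates: (3.1+0.224) + (2.9+0.224) + (2.6+0.224) = 9.272 Mbps.
× 2340 s = 21,696 Mb = 2,712 MB = 2.712 GB.

2.71 GB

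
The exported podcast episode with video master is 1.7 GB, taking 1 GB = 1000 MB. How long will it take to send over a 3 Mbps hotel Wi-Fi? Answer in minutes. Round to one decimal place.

File: 1.7 GB = 13600.0 Mb.
At 3 Mbps: 13600.0 / 3 = 4533.3 s ≈ 75.6 minutes.

75.6 minutes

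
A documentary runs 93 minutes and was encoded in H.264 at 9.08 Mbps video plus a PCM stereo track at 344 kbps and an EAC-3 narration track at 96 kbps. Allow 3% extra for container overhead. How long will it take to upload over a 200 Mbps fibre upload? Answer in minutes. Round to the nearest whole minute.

5 minutes

93 min = 5580 s
Audio total: 344 + 96 = 440 kbps = 0.440 Mbps.
Total bitrate: 9.520 Mbps.
File: 9.520 Mbps × 5580 s = 53121.6 Mb.
With 3% container overhead: ×1.03. → 54715.2 Mb.
At 200 Mbps: 54715.2 / 200 = 273.6 s ≈ 4.56 minutes.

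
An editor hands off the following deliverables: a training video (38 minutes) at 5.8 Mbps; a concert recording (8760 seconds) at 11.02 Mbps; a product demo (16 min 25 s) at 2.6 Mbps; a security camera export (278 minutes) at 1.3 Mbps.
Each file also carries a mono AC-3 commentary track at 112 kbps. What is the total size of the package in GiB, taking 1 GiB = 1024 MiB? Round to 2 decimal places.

15.97 GiB

Audio: 112 kbps = 0.112 Mbps.
training video: 5.912 Mbps × 2280 s = 13479.4 Mb
concert recording: 11.132 Mbps × 8760 s = 97516.3 Mb
product demo: 2.712 Mbps × 985 s = 2671.3 Mb
security camera export: 1.412 Mbps × 16680 s = 23552.2 Mb
Total: 137219.2 Mb = 17152.4 MB.
= 15.97 GiB.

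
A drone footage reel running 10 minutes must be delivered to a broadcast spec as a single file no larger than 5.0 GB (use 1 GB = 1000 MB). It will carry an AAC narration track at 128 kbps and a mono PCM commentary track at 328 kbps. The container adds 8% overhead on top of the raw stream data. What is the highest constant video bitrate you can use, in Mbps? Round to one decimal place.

61.3 Mbps

Budget: 5.0 GB = 40000.0 Mb.
Stream payload after overhead: 40000.0 / 1.08 = 37037.0 Mb.
10 min = 600 s
Total bitrate budget: 37037.0 Mb / 600 s = 61.728 Mbps.
Audio total: 128 + 328 = 456 kbps = 0.456 Mbps.
Video: 61.728 − 0.456 = 61.272 Mbps.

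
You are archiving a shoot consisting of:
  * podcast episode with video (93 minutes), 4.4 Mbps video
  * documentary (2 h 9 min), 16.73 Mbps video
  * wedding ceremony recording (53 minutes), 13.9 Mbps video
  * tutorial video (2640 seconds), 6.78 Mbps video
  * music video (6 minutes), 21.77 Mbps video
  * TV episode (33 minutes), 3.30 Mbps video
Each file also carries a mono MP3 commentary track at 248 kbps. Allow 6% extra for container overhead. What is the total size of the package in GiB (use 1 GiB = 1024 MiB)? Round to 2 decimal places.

29.10 GiB

Audio: 248 kbps = 0.248 Mbps.
podcast episode with video: 4.648 Mbps × 5580 s × 1.06 = 27492.0 Mb
documentary: 16.978 Mbps × 7740 s × 1.06 = 139294.3 Mb
wedding ceremony recording: 14.148 Mbps × 3180 s × 1.06 = 47690.1 Mb
tutorial video: 7.028 Mbps × 2640 s × 1.06 = 19667.2 Mb
music video: 22.018 Mbps × 360 s × 1.06 = 8402.1 Mb
TV episode: 3.548 Mbps × 1980 s × 1.06 = 7446.5 Mb
Total: 249992.1 Mb = 31249.0 MB.
= 29.10 GiB.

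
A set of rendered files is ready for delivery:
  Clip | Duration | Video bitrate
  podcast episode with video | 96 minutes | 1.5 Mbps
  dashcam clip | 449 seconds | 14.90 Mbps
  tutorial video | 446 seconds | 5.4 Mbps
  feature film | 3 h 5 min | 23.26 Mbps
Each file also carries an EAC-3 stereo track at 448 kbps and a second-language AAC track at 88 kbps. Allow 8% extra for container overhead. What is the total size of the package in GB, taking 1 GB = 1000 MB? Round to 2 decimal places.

Audio total: 448 + 88 = 536 kbps = 0.536 Mbps.
podcast episode with video: 2.036 Mbps × 5760 s × 1.08 = 12665.5 Mb
dashcam clip: 15.436 Mbps × 449 s × 1.08 = 7485.2 Mb
tutorial video: 5.936 Mbps × 446 s × 1.08 = 2859.3 Mb
feature film: 23.796 Mbps × 11100 s × 1.08 = 285266.4 Mb
Total: 308276.5 Mb = 38534.6 MB.
= 38.53 GB.

38.53 GB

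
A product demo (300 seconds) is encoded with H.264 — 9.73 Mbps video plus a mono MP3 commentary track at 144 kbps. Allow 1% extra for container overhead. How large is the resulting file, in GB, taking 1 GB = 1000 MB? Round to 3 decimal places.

Audio: 144 kbps = 0.144 Mbps.
Total bitrate: 9.73 + 0.144 = 9.874 Mbps.
Stream data: 9.874 Mbps × 300 s = 2962.2 Mb.
With 1% container overhead: ×1.01.
2,992 Mb ÷ 8 = 374.0 MB → 0.374 GB.

0.374 GB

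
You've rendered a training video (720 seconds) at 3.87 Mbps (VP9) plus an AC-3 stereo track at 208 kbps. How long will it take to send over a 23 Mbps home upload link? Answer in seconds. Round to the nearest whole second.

128 seconds

Audio: 208 kbps = 0.208 Mbps.
Total bitrate: 4.078 Mbps.
File: 4.078 Mbps × 720 s = 2936.2 Mb.
At 23 Mbps: 2936.2 / 23 = 127.7 s ≈ 128 seconds.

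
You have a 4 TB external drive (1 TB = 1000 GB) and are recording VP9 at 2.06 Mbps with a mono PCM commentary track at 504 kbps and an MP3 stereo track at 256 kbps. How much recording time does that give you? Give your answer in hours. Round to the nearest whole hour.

3152 hours

Audio total: 504 + 256 = 760 kbps = 0.760 Mbps.
Total bitrate: 2.06 + 0.760 = 2.820 Mbps.
Capacity: 4 TB = 32,000,000 Mb.
Recording time: 32,000,000 / 2.820 = 11,347,518 s ≈ 3,152 hours.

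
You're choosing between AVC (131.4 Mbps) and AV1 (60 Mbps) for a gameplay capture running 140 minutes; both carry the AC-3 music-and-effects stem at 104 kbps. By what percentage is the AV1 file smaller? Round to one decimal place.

140 min = 8400 s
Audio: 104 kbps = 0.104 Mbps.
AVC: 131.504 Mbps × 8400 s = 1104633.6 Mb = 138.079 GB.
AV1: 60.104 Mbps × 8400 s = 504873.6 Mb = 63.109 GB.
Reduction: (1 − 63.109/138.079) × 100 = 54.29%.

54.3%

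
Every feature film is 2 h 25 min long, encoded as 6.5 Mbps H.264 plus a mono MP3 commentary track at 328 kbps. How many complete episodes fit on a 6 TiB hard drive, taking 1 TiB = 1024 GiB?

888

2 h 25 min = 145 min = 8700 s
Audio: 328 kbps = 0.328 Mbps.
Total bitrate: 6.828 Mbps.
Per item: 6.828 Mbps × 8700 s = 59,404 Mb = 7,425 MB.
Capacity: 6 TiB = 52,776,558 Mb; 888.44 items → 888 complete.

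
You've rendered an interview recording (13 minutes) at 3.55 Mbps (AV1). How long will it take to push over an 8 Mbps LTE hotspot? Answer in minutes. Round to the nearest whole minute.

6 minutes

13 min = 780 s
File: 3.550 Mbps × 780 s = 2769.0 Mb.
At 8 Mbps: 2769.0 / 8 = 346.1 s ≈ 5.77 minutes.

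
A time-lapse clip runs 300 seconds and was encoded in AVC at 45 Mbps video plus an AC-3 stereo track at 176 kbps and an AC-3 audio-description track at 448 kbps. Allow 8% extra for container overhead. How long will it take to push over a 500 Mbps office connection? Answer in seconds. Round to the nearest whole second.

Audio total: 176 + 448 = 624 kbps = 0.624 Mbps.
Total bitrate: 45.624 Mbps.
File: 45.624 Mbps × 300 s = 13687.2 Mb.
With 8% container overhead: ×1.08. → 14782.2 Mb.
At 500 Mbps: 14782.2 / 500 = 29.6 s ≈ 29.6 seconds.

30 seconds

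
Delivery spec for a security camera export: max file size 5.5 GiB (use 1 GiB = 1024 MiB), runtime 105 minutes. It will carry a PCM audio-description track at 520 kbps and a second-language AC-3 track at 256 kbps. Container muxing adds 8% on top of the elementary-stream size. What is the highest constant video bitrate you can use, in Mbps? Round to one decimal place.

6.2 Mbps

Budget: 5.5 GiB = 47244.6 Mb.
Stream payload after overhead: 47244.6 / 1.08 = 43745.0 Mb.
105 min = 6300 s
Total bitrate budget: 43745.0 Mb / 6300 s = 6.944 Mbps.
Audio total: 520 + 256 = 776 kbps = 0.776 Mbps.
Video: 6.944 − 0.776 = 6.168 Mbps.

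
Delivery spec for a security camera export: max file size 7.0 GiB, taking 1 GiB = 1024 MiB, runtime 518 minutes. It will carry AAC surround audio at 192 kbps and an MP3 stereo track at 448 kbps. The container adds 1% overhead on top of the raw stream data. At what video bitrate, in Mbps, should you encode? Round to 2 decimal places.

Budget: 7.0 GiB = 60129.5 Mb.
Stream payload after overhead: 60129.5 / 1.01 = 59534.2 Mb.
518 min = 31080 s
Total bitrate budget: 59534.2 Mb / 31080 s = 1.916 Mbps.
Audio total: 192 + 448 = 640 kbps = 0.640 Mbps.
Video: 1.916 − 0.640 = 1.276 Mbps.

1.28 Mbps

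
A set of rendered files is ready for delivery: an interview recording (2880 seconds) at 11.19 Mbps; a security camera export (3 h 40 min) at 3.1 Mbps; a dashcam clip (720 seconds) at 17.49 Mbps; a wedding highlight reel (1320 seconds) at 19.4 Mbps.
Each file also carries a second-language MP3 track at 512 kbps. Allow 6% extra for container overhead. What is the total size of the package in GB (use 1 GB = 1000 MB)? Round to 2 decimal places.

Audio: 512 kbps = 0.512 Mbps.
interview recording: 11.702 Mbps × 2880 s × 1.06 = 35723.9 Mb
security camera export: 3.612 Mbps × 13200 s × 1.06 = 50539.1 Mb
dashcam clip: 18.002 Mbps × 720 s × 1.06 = 13739.1 Mb
wedding highlight reel: 19.912 Mbps × 1320 s × 1.06 = 27860.9 Mb
Total: 127863.0 Mb = 15982.9 MB.
= 15.98 GB.

15.98 GB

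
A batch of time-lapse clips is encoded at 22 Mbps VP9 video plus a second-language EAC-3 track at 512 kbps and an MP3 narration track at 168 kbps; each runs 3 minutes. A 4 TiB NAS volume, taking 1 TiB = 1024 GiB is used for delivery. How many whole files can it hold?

8618

3 min = 180 s
Audio total: 512 + 168 = 680 kbps = 0.680 Mbps.
Total bitrate: 22.680 Mbps.
Per item: 22.680 Mbps × 180 s = 4,082 Mb = 510.3 MB.
Capacity: 4 TiB = 35,184,372 Mb; 8618.55 items → 8618 complete.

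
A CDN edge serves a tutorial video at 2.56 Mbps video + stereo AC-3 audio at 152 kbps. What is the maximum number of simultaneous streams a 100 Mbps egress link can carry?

Audio: 152 kbps = 0.152 Mbps.
Per-viewer media rate: 2.712 Mbps.
100 Mbps = 100.0 Mbps; 100.0 / 2.712 = 36.87 → 36 viewers.

36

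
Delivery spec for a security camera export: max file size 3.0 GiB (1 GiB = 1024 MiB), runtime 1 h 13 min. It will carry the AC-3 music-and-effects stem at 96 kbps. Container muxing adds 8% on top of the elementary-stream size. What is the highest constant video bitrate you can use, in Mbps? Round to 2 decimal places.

Budget: 3.0 GiB = 25769.8 Mb.
Stream payload after overhead: 25769.8 / 1.08 = 23860.9 Mb.
1 h 13 min = 73 min = 4380 s
Total bitrate budget: 23860.9 Mb / 4380 s = 5.448 Mbps.
Audio: 96 kbps = 0.096 Mbps.
Video: 5.448 − 0.096 = 5.352 Mbps.

5.35 Mbps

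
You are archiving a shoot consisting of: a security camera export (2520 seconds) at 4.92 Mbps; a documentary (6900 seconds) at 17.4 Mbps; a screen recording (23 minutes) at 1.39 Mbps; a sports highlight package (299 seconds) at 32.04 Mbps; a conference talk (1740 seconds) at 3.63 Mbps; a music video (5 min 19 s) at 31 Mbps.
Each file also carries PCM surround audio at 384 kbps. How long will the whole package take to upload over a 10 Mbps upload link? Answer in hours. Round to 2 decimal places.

4.59 hours

Audio: 384 kbps = 0.384 Mbps.
security camera export: 5.304 Mbps × 2520 s = 13366.1 Mb
documentary: 17.784 Mbps × 6900 s = 122709.6 Mb
screen recording: 1.774 Mbps × 1380 s = 2448.1 Mb
sports highlight package: 32.424 Mbps × 299 s = 9694.8 Mb
conference talk: 4.014 Mbps × 1740 s = 6984.4 Mb
music video: 31.384 Mbps × 319 s = 10011.5 Mb
Total: 165214.4 Mb = 20651.8 MB.
At 10 Mbps: 165214.4 / 10 = 16521 s ≈ 4.59 hours.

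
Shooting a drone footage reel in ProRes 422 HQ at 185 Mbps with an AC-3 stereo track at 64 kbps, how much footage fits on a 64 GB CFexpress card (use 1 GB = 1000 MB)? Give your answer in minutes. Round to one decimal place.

46.1 minutes

Audio: 64 kbps = 0.064 Mbps.
Total bitrate: 185 + 0.064 = 185.064 Mbps.
Capacity: 64 GB = 512,000 Mb.
Recording time: 512,000 / 185.064 = 2,767 s ≈ 46.1 minutes.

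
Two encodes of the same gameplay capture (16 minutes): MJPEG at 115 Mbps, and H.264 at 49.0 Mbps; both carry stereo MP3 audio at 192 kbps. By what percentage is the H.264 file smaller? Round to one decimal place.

16 min = 960 s
Audio: 192 kbps = 0.192 Mbps.
MJPEG: 115.192 Mbps × 960 s = 110584.3 Mb = 13.823 GB.
H.264: 49.192 Mbps × 960 s = 47224.3 Mb = 5.903 GB.
Reduction: (1 − 5.903/13.823) × 100 = 57.30%.

57.3%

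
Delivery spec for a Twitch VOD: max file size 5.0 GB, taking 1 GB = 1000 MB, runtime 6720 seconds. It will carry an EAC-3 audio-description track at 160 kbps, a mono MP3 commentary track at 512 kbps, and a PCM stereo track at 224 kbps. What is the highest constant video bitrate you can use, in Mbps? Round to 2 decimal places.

Budget: 5.0 GB = 40000.0 Mb.
Total bitrate budget: 40000.0 Mb / 6720 s = 5.952 Mbps.
Audio total: 160 + 512 + 224 = 896 kbps = 0.896 Mbps.
Video: 5.952 − 0.896 = 5.056 Mbps.

5.06 Mbps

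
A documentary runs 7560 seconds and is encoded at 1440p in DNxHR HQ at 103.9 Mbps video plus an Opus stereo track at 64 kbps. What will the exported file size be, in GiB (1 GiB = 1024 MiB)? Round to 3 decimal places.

Audio: 64 kbps = 0.064 Mbps.
Total bitrate: 103.9 + 0.064 = 103.964 Mbps.
Stream data: 103.964 Mbps × 7560 s = 785967.8 Mb.
785,968 Mb = 98,245,980,000 bytes ÷ 1,073,741,824 = 91.50 GiB.

91.499 GiB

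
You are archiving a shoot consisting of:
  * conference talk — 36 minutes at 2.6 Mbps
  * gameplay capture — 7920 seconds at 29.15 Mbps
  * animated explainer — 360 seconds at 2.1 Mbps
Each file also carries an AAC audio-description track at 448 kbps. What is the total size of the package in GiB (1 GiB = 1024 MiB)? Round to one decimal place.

28.2 GiB

Audio: 448 kbps = 0.448 Mbps.
conference talk: 3.048 Mbps × 2160 s = 6583.7 Mb
gameplay capture: 29.598 Mbps × 7920 s = 234416.2 Mb
animated explainer: 2.548 Mbps × 360 s = 917.3 Mb
Total: 241917.1 Mb = 30239.6 MB.
= 28.16 GiB.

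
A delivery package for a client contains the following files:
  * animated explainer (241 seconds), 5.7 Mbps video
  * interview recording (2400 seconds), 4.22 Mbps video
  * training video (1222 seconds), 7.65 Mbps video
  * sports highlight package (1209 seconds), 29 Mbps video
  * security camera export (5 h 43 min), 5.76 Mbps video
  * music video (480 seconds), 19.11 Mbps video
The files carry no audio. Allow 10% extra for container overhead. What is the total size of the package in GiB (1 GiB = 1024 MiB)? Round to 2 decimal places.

23.51 GiB

animated explainer: 5.700 Mbps × 241 s × 1.10 = 1511.1 Mb
interview recording: 4.220 Mbps × 2400 s × 1.10 = 11140.8 Mb
training video: 7.650 Mbps × 1222 s × 1.10 = 10283.1 Mb
sports highlight package: 29.000 Mbps × 1209 s × 1.10 = 38567.1 Mb
security camera export: 5.760 Mbps × 20580 s × 1.10 = 130394.9 Mb
music video: 19.110 Mbps × 480 s × 1.10 = 10090.1 Mb
Total: 201987.1 Mb = 25248.4 MB.
= 23.51 GiB.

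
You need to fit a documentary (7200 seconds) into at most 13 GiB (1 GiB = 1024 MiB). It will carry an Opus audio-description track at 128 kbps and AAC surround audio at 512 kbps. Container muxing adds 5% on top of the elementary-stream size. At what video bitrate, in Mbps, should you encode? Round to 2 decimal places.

Budget: 13 GiB = 111669.1 Mb.
Stream payload after overhead: 111669.1 / 1.05 = 106351.6 Mb.
Total bitrate budget: 106351.6 Mb / 7200 s = 14.771 Mbps.
Audio total: 128 + 512 = 640 kbps = 0.640 Mbps.
Video: 14.771 − 0.640 = 14.131 Mbps.

14.13 Mbps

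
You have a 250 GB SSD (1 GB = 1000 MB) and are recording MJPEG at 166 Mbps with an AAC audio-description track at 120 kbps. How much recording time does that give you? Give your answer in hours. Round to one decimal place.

Audio: 120 kbps = 0.120 Mbps.
Total bitrate: 166 + 0.120 = 166.120 Mbps.
Capacity: 250 GB = 2,000,000 Mb.
Recording time: 2,000,000 / 166.120 = 12,039 s ≈ 3.34 hours.

3.3 hours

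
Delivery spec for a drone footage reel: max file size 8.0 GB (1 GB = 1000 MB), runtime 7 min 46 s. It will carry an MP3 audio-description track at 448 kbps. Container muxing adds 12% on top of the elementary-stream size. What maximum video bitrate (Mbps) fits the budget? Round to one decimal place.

122.2 Mbps

Budget: 8.0 GB = 64000.0 Mb.
Stream payload after overhead: 64000.0 / 1.12 = 57142.9 Mb.
7 min 46 s = 466 s
Total bitrate budget: 57142.9 Mb / 466 s = 122.624 Mbps.
Audio: 448 kbps = 0.448 Mbps.
Video: 122.624 − 0.448 = 122.176 Mbps.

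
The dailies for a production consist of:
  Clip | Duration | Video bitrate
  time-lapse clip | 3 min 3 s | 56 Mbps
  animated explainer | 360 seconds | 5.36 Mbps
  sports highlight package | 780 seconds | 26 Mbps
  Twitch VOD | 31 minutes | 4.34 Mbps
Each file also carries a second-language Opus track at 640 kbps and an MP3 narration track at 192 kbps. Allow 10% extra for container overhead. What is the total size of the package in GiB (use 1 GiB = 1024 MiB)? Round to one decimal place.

Audio total: 640 + 192 = 832 kbps = 0.832 Mbps.
time-lapse clip: 56.832 Mbps × 183 s × 1.10 = 11440.3 Mb
animated explainer: 6.192 Mbps × 360 s × 1.10 = 2452.0 Mb
sports highlight package: 26.832 Mbps × 780 s × 1.10 = 23021.9 Mb
Twitch VOD: 5.172 Mbps × 1860 s × 1.10 = 10581.9 Mb
Total: 47496.1 Mb = 5937.0 MB.
= 5.529 GiB.

5.5 GiB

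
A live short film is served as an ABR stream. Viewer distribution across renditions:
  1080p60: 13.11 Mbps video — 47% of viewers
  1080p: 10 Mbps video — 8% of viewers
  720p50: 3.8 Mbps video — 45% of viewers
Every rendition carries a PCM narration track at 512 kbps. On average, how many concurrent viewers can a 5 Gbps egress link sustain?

544

Audio: 512 kbps = 0.512 Mbps.
Average per-viewer bitrate: 0.47×13.622 + 0.08×10.512 + 0.45×4.312 = 9.184 Mbps.
5 Gbps = 5,000 Mbps; 5,000 / 9.184 = 544.44 → 544.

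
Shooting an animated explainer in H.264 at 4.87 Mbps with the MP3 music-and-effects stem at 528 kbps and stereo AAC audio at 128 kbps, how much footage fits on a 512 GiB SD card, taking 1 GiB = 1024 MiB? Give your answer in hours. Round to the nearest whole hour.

221 hours

Audio total: 528 + 128 = 656 kbps = 0.656 Mbps.
Total bitrate: 4.87 + 0.656 = 5.526 Mbps.
Capacity: 512 GiB = 4,398,047 Mb.
Recording time: 4,398,047 / 5.526 = 795,882 s ≈ 221 hours.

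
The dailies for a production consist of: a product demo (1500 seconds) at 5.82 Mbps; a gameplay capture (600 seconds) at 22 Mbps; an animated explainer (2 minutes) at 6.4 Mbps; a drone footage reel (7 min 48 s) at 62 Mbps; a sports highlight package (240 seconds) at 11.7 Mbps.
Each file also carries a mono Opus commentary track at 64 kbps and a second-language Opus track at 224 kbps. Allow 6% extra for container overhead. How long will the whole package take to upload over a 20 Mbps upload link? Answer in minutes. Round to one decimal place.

Audio total: 64 + 224 = 288 kbps = 0.288 Mbps.
product demo: 6.108 Mbps × 1500 s × 1.06 = 9711.7 Mb
gameplay capture: 22.288 Mbps × 600 s × 1.06 = 14175.2 Mb
animated explainer: 6.688 Mbps × 120 s × 1.06 = 850.7 Mb
drone footage reel: 62.288 Mbps × 468 s × 1.06 = 30899.8 Mb
sports highlight package: 11.988 Mbps × 240 s × 1.06 = 3049.7 Mb
Total: 58687.2 Mb = 7335.9 MB.
At 20 Mbps: 58687.2 / 20 = 2934 s ≈ 48.9 minutes.

48.9 minutes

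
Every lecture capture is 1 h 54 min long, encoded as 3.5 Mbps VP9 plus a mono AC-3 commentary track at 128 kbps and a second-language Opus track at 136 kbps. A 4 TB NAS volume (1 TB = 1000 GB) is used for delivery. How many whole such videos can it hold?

1 h 54 min = 114 min = 6840 s
Audio total: 128 + 136 = 264 kbps = 0.264 Mbps.
Total bitrate: 3.764 Mbps.
Per item: 3.764 Mbps × 6840 s = 25,746 Mb = 3,218 MB.
Capacity: 4 TB = 32,000,000 Mb; 1242.92 items → 1242 complete.

1242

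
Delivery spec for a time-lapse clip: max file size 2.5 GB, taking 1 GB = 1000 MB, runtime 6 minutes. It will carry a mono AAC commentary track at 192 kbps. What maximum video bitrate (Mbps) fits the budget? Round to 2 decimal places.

55.36 Mbps

Budget: 2.5 GB = 20000.0 Mb.
6 min = 360 s
Total bitrate budget: 20000.0 Mb / 360 s = 55.556 Mbps.
Audio: 192 kbps = 0.192 Mbps.
Video: 55.556 − 0.192 = 55.364 Mbps.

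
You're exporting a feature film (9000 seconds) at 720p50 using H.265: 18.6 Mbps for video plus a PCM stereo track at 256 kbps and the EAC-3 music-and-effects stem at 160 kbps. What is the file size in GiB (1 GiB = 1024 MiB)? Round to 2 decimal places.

Audio total: 256 + 160 = 416 kbps = 0.416 Mbps.
Total bitrate: 18.6 + 0.416 = 19.016 Mbps.
Stream data: 19.016 Mbps × 9000 s = 171144.0 Mb.
171,144 Mb = 21,393,000,000 bytes ÷ 1,073,741,824 = 19.92 GiB.

19.92 GiB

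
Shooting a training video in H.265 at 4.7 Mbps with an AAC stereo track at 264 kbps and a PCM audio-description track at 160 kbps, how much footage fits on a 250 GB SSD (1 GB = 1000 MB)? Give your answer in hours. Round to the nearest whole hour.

108 hours

Audio total: 264 + 160 = 424 kbps = 0.424 Mbps.
Total bitrate: 4.7 + 0.424 = 5.124 Mbps.
Capacity: 250 GB = 2,000,000 Mb.
Recording time: 2,000,000 / 5.124 = 390,320 s ≈ 108 hours.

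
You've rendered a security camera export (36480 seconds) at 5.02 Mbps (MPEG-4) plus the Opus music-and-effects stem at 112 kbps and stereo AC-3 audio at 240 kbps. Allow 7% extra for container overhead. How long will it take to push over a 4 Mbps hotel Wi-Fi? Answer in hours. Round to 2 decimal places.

Audio total: 112 + 240 = 352 kbps = 0.352 Mbps.
Total bitrate: 5.372 Mbps.
File: 5.372 Mbps × 36480 s = 195970.6 Mb.
With 7% container overhead: ×1.07. → 209688.5 Mb.
At 4 Mbps: 209688.5 / 4 = 52422.1 s ≈ 14.6 hours.

14.56 hours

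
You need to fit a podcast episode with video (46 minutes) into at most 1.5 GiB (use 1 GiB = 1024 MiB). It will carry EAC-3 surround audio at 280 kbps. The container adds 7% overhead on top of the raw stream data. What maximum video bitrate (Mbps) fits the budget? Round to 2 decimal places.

Budget: 1.5 GiB = 12884.9 Mb.
Stream payload after overhead: 12884.9 / 1.07 = 12042.0 Mb.
46 min = 2760 s
Total bitrate budget: 12042.0 Mb / 2760 s = 4.363 Mbps.
Audio: 280 kbps = 0.280 Mbps.
Video: 4.363 − 0.280 = 4.083 Mbps.

4.08 Mbps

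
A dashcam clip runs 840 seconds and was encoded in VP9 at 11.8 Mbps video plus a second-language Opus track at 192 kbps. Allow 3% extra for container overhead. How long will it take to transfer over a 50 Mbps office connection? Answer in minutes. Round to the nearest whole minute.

3 minutes

Audio: 192 kbps = 0.192 Mbps.
Total bitrate: 11.992 Mbps.
File: 11.992 Mbps × 840 s = 10073.3 Mb.
With 3% container overhead: ×1.03. → 10375.5 Mb.
At 50 Mbps: 10375.5 / 50 = 207.5 s ≈ 3.46 minutes.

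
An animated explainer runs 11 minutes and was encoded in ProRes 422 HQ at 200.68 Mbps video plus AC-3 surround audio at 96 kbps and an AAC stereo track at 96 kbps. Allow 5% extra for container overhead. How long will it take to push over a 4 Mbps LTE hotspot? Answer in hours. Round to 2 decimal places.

9.67 hours

11 min = 660 s
Audio total: 96 + 96 = 192 kbps = 0.192 Mbps.
Total bitrate: 200.872 Mbps.
File: 200.872 Mbps × 660 s = 132575.5 Mb.
With 5% container overhead: ×1.05. → 139204.3 Mb.
At 4 Mbps: 139204.3 / 4 = 34801.1 s ≈ 9.67 hours.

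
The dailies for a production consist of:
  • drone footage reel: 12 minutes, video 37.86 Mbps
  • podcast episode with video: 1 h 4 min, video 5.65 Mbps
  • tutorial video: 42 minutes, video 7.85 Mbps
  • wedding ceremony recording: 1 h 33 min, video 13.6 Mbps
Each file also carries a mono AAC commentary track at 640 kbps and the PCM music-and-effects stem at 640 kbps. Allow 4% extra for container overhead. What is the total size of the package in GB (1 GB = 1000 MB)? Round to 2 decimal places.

20.91 GB

Audio total: 640 + 640 = 1280 kbps = 1.280 Mbps.
drone footage reel: 39.140 Mbps × 720 s × 1.04 = 29308.0 Mb
podcast episode with video: 6.930 Mbps × 3840 s × 1.04 = 27675.6 Mb
tutorial video: 9.130 Mbps × 2520 s × 1.04 = 23927.9 Mb
wedding ceremony recording: 14.880 Mbps × 5580 s × 1.04 = 86351.6 Mb
Total: 167263.2 Mb = 20907.9 MB.
= 20.91 GB.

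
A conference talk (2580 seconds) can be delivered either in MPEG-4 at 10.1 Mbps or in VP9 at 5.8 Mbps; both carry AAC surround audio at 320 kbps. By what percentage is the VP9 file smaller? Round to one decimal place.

Audio: 320 kbps = 0.320 Mbps.
MPEG-4: 10.420 Mbps × 2580 s = 26883.6 Mb = 3.360 GB.
VP9: 6.120 Mbps × 2580 s = 15789.6 Mb = 1.974 GB.
Reduction: (1 − 1.974/3.360) × 100 = 41.27%.

41.3%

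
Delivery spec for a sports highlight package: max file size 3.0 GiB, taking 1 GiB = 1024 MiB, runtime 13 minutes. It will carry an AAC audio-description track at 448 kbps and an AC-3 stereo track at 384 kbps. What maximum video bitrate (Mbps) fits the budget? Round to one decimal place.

Budget: 3.0 GiB = 25769.8 Mb.
13 min = 780 s
Total bitrate budget: 25769.8 Mb / 780 s = 33.038 Mbps.
Audio total: 448 + 384 = 832 kbps = 0.832 Mbps.
Video: 33.038 − 0.832 = 32.206 Mbps.

32.2 Mbps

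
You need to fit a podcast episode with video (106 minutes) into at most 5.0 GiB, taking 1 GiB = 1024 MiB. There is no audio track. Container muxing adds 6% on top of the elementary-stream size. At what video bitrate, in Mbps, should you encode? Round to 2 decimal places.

Budget: 5.0 GiB = 42949.7 Mb.
Stream payload after overhead: 42949.7 / 1.06 = 40518.6 Mb.
106 min = 6360 s
Total bitrate budget: 40518.6 Mb / 6360 s = 6.371 Mbps.

6.37 Mbps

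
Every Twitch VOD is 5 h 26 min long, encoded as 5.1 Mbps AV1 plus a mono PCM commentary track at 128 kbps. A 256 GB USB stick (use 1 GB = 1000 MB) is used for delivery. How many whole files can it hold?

5 h 26 min = 326 min = 19560 s
Audio: 128 kbps = 0.128 Mbps.
Total bitrate: 5.228 Mbps.
Per item: 5.228 Mbps × 19560 s = 102,260 Mb = 12,782 MB.
Capacity: 256 GB = 2,048,000 Mb; 20.03 items → 20 complete.

20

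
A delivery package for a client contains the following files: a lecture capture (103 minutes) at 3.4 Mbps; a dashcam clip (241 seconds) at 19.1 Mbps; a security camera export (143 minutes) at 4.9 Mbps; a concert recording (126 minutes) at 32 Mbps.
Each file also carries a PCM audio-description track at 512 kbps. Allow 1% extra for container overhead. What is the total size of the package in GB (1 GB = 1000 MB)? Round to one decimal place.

Audio: 512 kbps = 0.512 Mbps.
lecture capture: 3.912 Mbps × 6180 s × 1.01 = 24417.9 Mb
dashcam clip: 19.612 Mbps × 241 s × 1.01 = 4773.8 Mb
security camera export: 5.412 Mbps × 8580 s × 1.01 = 46899.3 Mb
concert recording: 32.512 Mbps × 7560 s × 1.01 = 248248.6 Mb
Total: 324339.6 Mb = 40542.5 MB.
= 40.54 GB.

40.5 GB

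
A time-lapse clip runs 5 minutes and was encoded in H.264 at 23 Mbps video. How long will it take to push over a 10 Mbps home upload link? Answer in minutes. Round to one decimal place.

5 min = 300 s
File: 23.000 Mbps × 300 s = 6900.0 Mb.
At 10 Mbps: 6900.0 / 10 = 690.0 s ≈ 11.5 minutes.

11.5 minutes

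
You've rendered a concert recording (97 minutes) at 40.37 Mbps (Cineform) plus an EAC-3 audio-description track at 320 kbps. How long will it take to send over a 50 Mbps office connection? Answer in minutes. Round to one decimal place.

78.9 minutes

97 min = 5820 s
Audio: 320 kbps = 0.320 Mbps.
Total bitrate: 40.690 Mbps.
File: 40.690 Mbps × 5820 s = 236815.8 Mb.
At 50 Mbps: 236815.8 / 50 = 4736.3 s ≈ 78.9 minutes.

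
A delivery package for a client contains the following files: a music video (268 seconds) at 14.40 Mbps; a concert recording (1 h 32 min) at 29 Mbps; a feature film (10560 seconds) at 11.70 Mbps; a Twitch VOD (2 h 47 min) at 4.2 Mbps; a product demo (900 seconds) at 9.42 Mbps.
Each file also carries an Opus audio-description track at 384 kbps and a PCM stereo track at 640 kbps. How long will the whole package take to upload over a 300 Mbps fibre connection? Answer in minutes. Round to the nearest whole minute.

Audio total: 384 + 640 = 1024 kbps = 1.024 Mbps.
music video: 15.424 Mbps × 268 s = 4133.6 Mb
concert recording: 30.024 Mbps × 5520 s = 165732.5 Mb
feature film: 12.724 Mbps × 10560 s = 134365.4 Mb
Twitch VOD: 5.224 Mbps × 10020 s = 52344.5 Mb
product demo: 10.444 Mbps × 900 s = 9399.6 Mb
Total: 365975.6 Mb = 45747.0 MB.
At 300 Mbps: 365975.6 / 300 = 1220 s ≈ 20.3 minutes.

20 minutes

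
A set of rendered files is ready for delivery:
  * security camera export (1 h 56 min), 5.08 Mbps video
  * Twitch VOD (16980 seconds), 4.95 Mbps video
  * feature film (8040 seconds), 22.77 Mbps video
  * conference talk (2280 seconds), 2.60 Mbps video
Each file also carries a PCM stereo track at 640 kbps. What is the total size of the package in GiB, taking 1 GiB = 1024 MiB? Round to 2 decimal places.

Audio: 640 kbps = 0.640 Mbps.
security camera export: 5.720 Mbps × 6960 s = 39811.2 Mb
Twitch VOD: 5.590 Mbps × 16980 s = 94918.2 Mb
feature film: 23.410 Mbps × 8040 s = 188216.4 Mb
conference talk: 3.240 Mbps × 2280 s = 7387.2 Mb
Total: 330333.0 Mb = 41291.6 MB.
= 38.46 GiB.

38.46 GiB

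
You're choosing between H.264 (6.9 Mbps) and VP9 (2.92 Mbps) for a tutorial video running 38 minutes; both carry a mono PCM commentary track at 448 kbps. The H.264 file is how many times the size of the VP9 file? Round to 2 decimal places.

2.18

38 min = 2280 s
Audio: 448 kbps = 0.448 Mbps.
H.264: 7.348 Mbps × 2280 s = 16753.4 Mb = 2.094 GB.
VP9: 3.368 Mbps × 2280 s = 7679.0 Mb = 0.960 GB.
Ratio: 2.094 / 0.960 = 2.182.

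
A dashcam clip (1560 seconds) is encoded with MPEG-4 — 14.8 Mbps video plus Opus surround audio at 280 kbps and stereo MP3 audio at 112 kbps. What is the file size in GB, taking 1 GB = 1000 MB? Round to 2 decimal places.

2.96 GB

Audio total: 280 + 112 = 392 kbps = 0.392 Mbps.
Total bitrate: 14.8 + 0.392 = 15.192 Mbps.
Stream data: 15.192 Mbps × 1560 s = 23699.5 Mb.
23,700 Mb ÷ 8 = 2,962 MB → 2.962 GB.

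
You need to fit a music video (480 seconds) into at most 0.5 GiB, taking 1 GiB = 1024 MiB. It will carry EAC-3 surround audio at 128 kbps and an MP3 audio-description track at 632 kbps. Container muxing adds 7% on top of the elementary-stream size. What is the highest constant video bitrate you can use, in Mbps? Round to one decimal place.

Budget: 0.5 GiB = 4295.0 Mb.
Stream payload after overhead: 4295.0 / 1.07 = 4014.0 Mb.
Total bitrate budget: 4014.0 Mb / 480 s = 8.362 Mbps.
Audio total: 128 + 632 = 760 kbps = 0.760 Mbps.
Video: 8.362 − 0.760 = 7.602 Mbps.

7.6 Mbps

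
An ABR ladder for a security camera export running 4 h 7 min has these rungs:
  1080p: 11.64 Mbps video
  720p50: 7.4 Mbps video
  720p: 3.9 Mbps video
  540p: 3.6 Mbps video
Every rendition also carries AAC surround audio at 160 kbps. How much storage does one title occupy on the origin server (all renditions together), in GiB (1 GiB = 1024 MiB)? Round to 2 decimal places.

4 h 7 min = 247 min = 14820 s
Audio: 160 kbps = 0.160 Mbps.
Sum of rendition bitrates: (11.64+0.160) + (7.4+0.160) + (3.9+0.160) + (3.6+0.160) = 27.180 Mbps.
× 14820 s = 402,808 Mb = 50,351 MB = 46.89 GiB.

46.89 GiB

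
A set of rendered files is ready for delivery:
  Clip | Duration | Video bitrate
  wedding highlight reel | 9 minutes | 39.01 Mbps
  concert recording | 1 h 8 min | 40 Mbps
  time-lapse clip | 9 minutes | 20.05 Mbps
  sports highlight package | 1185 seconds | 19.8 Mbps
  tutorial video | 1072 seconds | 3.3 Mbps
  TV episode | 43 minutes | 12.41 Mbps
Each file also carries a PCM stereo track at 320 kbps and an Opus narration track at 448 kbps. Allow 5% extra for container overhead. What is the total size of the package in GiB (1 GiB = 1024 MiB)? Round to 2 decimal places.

Audio total: 320 + 448 = 768 kbps = 0.768 Mbps.
wedding highlight reel: 39.778 Mbps × 540 s × 1.05 = 22554.1 Mb
concert recording: 40.768 Mbps × 4080 s × 1.05 = 174650.1 Mb
time-lapse clip: 20.818 Mbps × 540 s × 1.05 = 11803.8 Mb
sports highlight package: 20.568 Mbps × 1185 s × 1.05 = 25591.7 Mb
tutorial video: 4.068 Mbps × 1072 s × 1.05 = 4578.9 Mb
TV episode: 13.178 Mbps × 2580 s × 1.05 = 35699.2 Mb
Total: 274877.9 Mb = 34359.7 MB.
= 32.00 GiB.

32.00 GiB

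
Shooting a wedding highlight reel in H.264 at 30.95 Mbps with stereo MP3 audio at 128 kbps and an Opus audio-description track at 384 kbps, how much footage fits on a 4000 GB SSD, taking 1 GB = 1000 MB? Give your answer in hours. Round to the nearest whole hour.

283 hours

Audio total: 128 + 384 = 512 kbps = 0.512 Mbps.
Total bitrate: 30.95 + 0.512 = 31.462 Mbps.
Capacity: 4000 GB = 32,000,000 Mb.
Recording time: 32,000,000 / 31.462 = 1,017,100 s ≈ 283 hours.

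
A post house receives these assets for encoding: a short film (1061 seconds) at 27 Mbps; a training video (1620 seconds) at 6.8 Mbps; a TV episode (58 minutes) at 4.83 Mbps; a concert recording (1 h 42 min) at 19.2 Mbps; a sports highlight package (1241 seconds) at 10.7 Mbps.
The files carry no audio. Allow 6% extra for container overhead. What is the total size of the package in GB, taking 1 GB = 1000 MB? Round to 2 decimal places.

short film: 27.000 Mbps × 1061 s × 1.06 = 30365.8 Mb
training video: 6.800 Mbps × 1620 s × 1.06 = 11677.0 Mb
TV episode: 4.830 Mbps × 3480 s × 1.06 = 17816.9 Mb
concert recording: 19.200 Mbps × 6120 s × 1.06 = 124554.2 Mb
sports highlight package: 10.700 Mbps × 1241 s × 1.06 = 14075.4 Mb
Total: 198489.3 Mb = 24811.2 MB.
= 24.81 GB.

24.81 GB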